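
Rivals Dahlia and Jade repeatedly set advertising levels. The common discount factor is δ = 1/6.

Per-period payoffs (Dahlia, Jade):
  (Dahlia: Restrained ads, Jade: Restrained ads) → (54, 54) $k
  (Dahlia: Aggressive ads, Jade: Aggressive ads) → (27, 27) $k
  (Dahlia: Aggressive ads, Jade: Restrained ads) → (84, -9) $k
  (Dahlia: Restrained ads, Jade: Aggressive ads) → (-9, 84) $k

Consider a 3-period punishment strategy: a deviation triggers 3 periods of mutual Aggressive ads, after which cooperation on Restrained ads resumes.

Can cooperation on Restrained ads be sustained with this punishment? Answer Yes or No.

A one-shot deviation gives 84 now, then 27 for 3 periods, then back to 54.
Gain from deviating: (84−54) today; loss: (54−27) in each of the next 3 periods.
No-deviation condition: (54−27)(δ+…+δ^3) ≥ 84−54, i.e. δ+…+δ^3 ≥ 10/9.
At δ = 1/6: δ+…+δ^3 = 0.1991 < 1.1111.
So cooperation is not sustainable.

No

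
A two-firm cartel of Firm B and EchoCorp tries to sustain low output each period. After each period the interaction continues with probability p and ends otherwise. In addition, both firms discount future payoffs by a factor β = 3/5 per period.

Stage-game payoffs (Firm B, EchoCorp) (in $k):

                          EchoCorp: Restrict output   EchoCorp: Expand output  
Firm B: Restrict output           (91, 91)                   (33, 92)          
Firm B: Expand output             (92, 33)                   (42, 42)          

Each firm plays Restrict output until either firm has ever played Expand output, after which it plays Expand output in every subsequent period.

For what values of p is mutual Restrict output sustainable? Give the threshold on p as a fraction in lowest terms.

Expected continuation weight on next period's payoff is β·p = 3/5·p, which plays the role of the discount factor.
Cooperation requires 3/5·p ≥ (92−91)/(92−42) = 1/50, hence p ≥ 1/30.

1/30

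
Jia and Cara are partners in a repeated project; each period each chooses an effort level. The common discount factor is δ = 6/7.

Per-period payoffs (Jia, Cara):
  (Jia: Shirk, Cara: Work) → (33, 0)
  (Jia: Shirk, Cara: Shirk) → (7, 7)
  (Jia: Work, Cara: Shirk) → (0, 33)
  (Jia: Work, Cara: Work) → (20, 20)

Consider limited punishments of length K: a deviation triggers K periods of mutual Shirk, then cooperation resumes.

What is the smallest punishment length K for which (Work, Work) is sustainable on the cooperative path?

2

Need Σ_{k=1}^{K} δ^k ≥ (33−20)/(20−7) = 1.0000 at δ = 6/7.
At K = 1 the sum is 0.8571 < 1.0000; at K = 2 it is 1.5918 ≥ 1.0000.
So the minimum punishment length is K = 2.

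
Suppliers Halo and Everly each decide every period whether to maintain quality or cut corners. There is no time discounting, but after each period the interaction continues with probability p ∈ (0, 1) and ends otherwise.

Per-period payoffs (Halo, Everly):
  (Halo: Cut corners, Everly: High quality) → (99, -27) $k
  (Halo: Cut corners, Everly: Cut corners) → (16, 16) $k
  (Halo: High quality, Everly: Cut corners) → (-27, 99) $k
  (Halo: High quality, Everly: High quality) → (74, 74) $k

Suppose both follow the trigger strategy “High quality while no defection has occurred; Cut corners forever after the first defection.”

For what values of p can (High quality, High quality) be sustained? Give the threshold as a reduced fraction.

25/83

Expected cooperation value is 74 + p·74 + p²·74 + … = 74/(1−p); deviation gives 99 + p·16/(1−p).
74 ≥ 99(1−p) + 16p ⇒ 83p ≥ 25 ⇒ p ≥ 25/83.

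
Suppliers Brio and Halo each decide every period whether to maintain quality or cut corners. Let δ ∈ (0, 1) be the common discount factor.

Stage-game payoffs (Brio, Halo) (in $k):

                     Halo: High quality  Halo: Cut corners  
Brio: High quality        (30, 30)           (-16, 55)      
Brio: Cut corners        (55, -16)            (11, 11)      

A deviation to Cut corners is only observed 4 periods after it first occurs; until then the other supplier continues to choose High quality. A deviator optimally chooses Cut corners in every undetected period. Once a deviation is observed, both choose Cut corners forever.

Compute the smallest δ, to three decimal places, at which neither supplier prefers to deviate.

0.868

The best deviation is to choose Cut corners for all 4 undetected periods, earning 55 each, then 11 forever once detected.
Deviation value: 55(1−δ^4)/(1−δ) + 11δ^4/(1−δ); cooperation value: 30/(1−δ).
IC: 30 ≥ 55(1−δ^4) + 11δ^4 = 55 − 44δ^4.
So δ^4 ≥ 25/44, giving δ ≥ (25/44)^(1/4) ≈ 0.868.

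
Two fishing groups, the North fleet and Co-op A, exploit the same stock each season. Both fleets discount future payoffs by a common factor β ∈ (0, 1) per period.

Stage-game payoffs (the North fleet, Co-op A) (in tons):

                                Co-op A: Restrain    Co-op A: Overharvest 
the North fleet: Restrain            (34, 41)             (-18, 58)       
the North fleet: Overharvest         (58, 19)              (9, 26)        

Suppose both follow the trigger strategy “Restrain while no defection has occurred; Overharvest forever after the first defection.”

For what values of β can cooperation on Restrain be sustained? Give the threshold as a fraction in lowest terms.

17/32

the North fleet's threshold: (58−34)/(58−9) = 24/49.
Co-op A's threshold: (58−41)/(58−26) = 17/32.
24/49 < 17/32, so Co-op A binds and β* = 17/32.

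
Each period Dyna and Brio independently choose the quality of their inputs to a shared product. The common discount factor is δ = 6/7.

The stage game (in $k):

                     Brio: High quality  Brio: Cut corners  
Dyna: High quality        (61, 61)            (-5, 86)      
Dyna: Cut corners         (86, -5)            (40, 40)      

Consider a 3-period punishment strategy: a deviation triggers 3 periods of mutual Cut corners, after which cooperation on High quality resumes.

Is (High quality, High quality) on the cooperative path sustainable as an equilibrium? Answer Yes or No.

Yes

IC: δ+…+δ^3 ≥ (86−61)/(61−40) = 25/21.
At δ = 6/7: partial sum = 2.2216 ≥ 1.1905. Cooperation sustainable.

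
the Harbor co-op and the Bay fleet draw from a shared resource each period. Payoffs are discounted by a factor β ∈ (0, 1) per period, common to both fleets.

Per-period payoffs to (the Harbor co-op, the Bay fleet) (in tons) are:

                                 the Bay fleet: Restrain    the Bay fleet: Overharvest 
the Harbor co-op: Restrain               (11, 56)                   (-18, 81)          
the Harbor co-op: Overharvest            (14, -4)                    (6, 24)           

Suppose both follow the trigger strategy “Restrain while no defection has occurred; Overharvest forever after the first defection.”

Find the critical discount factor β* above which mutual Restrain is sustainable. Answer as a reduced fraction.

25/57

the Harbor co-op's threshold: (14−11)/(14−6) = 3/8.
the Bay fleet's threshold: (81−56)/(81−24) = 25/57.
3/8 < 25/57, so the Bay fleet binds and β* = 25/57.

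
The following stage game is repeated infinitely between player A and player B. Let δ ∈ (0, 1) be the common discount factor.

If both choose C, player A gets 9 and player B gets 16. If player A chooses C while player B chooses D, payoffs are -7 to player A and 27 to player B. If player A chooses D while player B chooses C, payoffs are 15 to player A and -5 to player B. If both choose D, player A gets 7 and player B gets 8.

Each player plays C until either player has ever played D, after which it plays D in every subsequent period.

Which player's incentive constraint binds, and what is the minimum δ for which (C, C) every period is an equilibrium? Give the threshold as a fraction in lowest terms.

player A; δ ≥ 3/4

player A: cooperation gives 9 each period; deviation gives 15 once then 7 forever.
  9/(1−δ) ≥ 15 + 7δ/(1−δ) ⇒ δ ≥ 6/8 = 3/4.
player B: cooperation gives 16 each period; deviation gives 27 once then 8 forever.
  δ ≥ 11/19.
Both must hold, so the binding constraint is player A's: δ ≥ 3/4.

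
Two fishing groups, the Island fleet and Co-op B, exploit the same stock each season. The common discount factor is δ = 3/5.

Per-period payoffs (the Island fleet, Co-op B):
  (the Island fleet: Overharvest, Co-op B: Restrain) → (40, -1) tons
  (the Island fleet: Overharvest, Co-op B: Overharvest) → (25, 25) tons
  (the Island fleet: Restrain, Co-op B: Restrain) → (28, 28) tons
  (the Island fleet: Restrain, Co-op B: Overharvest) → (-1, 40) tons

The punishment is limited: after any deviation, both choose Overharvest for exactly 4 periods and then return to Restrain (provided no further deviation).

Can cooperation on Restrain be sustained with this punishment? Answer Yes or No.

No

A one-shot deviation gives 40 now, then 25 for 4 periods, then back to 28.
Gain from deviating: (40−28) today; loss: (28−25) in each of the next 4 periods.
No-deviation condition: (28−25)(δ+…+δ^4) ≥ 40−28, i.e. δ+…+δ^4 ≥ 4.
At δ = 3/5: δ+…+δ^4 = 1.3056 < 4.0000.
So cooperation is not sustainable.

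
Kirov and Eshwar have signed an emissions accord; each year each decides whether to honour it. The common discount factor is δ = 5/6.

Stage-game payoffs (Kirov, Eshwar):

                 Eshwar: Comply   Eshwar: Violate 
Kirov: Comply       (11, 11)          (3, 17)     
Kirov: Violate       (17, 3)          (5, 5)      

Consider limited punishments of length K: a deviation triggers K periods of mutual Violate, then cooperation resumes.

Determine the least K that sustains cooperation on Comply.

No profitable deviation requires (11−5)(δ+…+δ^K) ≥ 17−11, i.e. δ+…+δ^K ≥ 1 ≈ 1.0000.
With δ = 5/6, the partial sums are K=1: 0.8333, K=2: 1.5278.
K = 2 is the first length at which the sum reaches 1.0000.

2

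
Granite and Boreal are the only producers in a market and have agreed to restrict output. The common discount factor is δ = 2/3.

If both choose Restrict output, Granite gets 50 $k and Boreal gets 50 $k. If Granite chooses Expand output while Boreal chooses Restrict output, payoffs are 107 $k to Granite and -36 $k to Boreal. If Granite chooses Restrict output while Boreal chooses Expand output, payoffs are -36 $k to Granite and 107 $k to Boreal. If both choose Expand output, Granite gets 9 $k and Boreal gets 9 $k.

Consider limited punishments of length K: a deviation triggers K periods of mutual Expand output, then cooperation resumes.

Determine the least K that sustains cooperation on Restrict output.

3

No profitable deviation requires (50−9)(δ+…+δ^K) ≥ 107−50, i.e. δ+…+δ^K ≥ 57/41 ≈ 1.3902.
With δ = 2/3, the partial sums are K=1: 0.6667, K=2: 1.1111, K=3: 1.4074.
K = 3 is the first length at which the sum reaches 1.3902.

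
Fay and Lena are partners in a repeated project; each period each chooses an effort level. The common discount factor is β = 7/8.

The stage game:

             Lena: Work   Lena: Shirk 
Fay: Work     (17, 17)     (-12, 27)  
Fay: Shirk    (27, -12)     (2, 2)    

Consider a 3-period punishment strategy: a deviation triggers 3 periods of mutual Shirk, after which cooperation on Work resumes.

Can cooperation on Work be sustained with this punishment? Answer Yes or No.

IC: β+…+β^3 ≥ (27−17)/(17−2) = 2/3.
At β = 7/8: partial sum = 2.3105 ≥ 0.6667. Cooperation sustainable.

Yes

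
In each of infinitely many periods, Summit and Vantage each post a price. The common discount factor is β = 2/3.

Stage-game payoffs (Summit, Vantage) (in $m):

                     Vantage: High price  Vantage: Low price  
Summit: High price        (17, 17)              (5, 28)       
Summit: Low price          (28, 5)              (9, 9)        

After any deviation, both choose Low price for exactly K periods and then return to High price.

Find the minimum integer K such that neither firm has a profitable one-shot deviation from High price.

3

No profitable deviation requires (17−9)(β+…+β^K) ≥ 28−17, i.e. β+…+β^K ≥ 11/8 ≈ 1.3750.
With β = 2/3, the partial sums are K=1: 0.6667, K=2: 1.1111, K=3: 1.4074.
K = 3 is the first length at which the sum reaches 1.3750.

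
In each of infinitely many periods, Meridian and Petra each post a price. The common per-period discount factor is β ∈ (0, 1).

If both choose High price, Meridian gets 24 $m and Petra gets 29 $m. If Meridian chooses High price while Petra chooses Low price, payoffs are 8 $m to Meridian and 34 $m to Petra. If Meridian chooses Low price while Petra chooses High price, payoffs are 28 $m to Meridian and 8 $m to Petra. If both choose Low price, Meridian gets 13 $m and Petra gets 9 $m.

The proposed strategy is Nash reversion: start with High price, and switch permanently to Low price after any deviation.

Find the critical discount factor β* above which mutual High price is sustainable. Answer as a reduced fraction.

Meridian: cooperation gives 24 each period; deviation gives 28 once then 13 forever.
  24/(1−β) ≥ 28 + 13β/(1−β) ⇒ β ≥ 4/15.
Petra: cooperation gives 29 each period; deviation gives 34 once then 9 forever.
  β ≥ 5/25 = 1/5.
Both must hold, so the binding constraint is Meridian's: β ≥ 4/15.

4/15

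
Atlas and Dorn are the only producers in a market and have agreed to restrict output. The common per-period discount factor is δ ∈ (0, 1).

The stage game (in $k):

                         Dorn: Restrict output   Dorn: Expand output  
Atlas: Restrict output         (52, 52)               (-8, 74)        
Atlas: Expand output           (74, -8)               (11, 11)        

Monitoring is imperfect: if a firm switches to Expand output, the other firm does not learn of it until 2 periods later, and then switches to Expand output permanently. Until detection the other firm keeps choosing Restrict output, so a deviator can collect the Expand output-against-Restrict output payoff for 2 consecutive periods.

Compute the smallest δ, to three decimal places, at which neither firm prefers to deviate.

0.591

The best deviation is to choose Expand output for all 2 undetected periods, earning 74 each, then 11 forever once detected.
Deviation value: 74(1−δ^2)/(1−δ) + 11δ^2/(1−δ); cooperation value: 52/(1−δ).
IC: 52 ≥ 74(1−δ^2) + 11δ^2 = 74 − 63δ^2.
So δ^2 ≥ 22/63, giving δ ≥ (22/63)^(1/2) ≈ 0.591.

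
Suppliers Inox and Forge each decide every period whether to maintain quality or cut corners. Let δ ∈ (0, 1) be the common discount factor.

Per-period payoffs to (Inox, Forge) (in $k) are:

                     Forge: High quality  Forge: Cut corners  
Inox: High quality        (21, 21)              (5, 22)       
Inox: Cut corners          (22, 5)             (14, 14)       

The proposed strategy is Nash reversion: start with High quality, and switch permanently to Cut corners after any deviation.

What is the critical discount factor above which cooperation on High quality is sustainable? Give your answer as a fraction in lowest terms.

1/8

Under grim trigger the critical discount factor is (T−C)/(T−P) with T = 22, C = 21, P = 14.
δ* = (22−21)/(22−14) = 1/8.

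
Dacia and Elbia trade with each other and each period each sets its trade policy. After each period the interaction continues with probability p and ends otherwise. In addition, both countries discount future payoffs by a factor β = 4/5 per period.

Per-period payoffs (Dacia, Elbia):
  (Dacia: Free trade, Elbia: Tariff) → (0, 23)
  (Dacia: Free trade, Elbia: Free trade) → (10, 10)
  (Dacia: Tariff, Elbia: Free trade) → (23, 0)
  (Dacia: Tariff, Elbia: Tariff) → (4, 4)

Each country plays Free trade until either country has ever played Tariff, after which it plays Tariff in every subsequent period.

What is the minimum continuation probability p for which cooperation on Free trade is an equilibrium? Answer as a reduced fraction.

Expected continuation weight on next period's payoff is β·p = 4/5·p, which plays the role of the discount factor.
Cooperation requires 4/5·p ≥ (23−10)/(23−4) = 13/19, hence p ≥ 65/76.

65/76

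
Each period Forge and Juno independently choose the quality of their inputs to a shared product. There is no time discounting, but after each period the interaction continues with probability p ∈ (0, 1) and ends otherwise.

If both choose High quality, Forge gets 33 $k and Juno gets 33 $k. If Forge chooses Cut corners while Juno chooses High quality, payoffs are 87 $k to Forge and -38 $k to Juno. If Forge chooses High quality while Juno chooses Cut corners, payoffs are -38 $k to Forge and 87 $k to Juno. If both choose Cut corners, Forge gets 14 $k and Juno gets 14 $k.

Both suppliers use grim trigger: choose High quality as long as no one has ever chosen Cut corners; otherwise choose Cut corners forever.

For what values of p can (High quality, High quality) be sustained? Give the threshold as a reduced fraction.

54/73

With no time discounting, the continuation probability p plays the role of the discount factor.
Grim-trigger IC: 33/(1−p) ≥ 87 + 14p/(1−p) ⇒ p ≥ (87−33)/(87−14) = 54/73.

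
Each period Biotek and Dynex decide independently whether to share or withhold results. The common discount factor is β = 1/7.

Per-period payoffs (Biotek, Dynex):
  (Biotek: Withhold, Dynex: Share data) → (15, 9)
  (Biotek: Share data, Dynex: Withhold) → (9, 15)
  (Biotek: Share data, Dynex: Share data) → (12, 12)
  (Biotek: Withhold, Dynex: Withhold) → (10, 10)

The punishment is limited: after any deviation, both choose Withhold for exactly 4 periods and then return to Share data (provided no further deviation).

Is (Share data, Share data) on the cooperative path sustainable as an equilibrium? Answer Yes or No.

No

IC: β+…+β^4 ≥ (15−12)/(12−10) = 3/2.
At β = 1/7: partial sum = 0.1666 < 1.5000. Cooperation not sustainable.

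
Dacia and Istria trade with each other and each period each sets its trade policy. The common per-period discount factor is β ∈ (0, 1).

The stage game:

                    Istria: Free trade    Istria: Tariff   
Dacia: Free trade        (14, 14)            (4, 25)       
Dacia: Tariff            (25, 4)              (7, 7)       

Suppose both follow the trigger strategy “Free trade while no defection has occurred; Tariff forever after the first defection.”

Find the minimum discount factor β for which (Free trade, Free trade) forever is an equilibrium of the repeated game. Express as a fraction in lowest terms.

14/(1−β) ≥ 25 + 7β/(1−β)
14 ≥ 25 − 18β
β ≥ 11/18.

11/18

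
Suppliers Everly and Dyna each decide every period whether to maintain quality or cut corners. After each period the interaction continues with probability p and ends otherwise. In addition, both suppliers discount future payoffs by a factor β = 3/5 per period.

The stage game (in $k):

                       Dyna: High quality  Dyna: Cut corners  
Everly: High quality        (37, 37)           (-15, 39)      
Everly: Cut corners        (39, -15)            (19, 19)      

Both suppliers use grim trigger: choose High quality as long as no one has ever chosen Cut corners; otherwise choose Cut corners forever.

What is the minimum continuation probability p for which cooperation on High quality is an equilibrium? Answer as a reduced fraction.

1/6

Expected continuation weight on next period's payoff is β·p = 3/5·p, which plays the role of the discount factor.
Cooperation requires 3/5·p ≥ (39−37)/(39−19) = 1/10, hence p ≥ 1/6.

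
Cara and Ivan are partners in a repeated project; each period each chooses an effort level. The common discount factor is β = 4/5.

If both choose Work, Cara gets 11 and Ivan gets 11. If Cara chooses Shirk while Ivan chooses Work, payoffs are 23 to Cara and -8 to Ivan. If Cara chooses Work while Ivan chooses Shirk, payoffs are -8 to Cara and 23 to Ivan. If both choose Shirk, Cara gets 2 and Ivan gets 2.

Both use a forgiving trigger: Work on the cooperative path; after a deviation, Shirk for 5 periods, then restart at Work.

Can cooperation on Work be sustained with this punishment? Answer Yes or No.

Yes

Comparing payoff streams over the 6 periods until play realigns: cooperate → 11(1+β+…+β^5); deviate → 23 + 2(β+…+β^5).
Cooperation is sustained iff (11−2)(β+…+β^5) ≥ 23−11.
β+…+β^5 = 4/5·(1−(4/5)^5)/(1−4/5) = 2.6893, and (23−11)/(11−2) = 1.3333.
2.6893 ≥ 1.3333, so cooperation is sustainable.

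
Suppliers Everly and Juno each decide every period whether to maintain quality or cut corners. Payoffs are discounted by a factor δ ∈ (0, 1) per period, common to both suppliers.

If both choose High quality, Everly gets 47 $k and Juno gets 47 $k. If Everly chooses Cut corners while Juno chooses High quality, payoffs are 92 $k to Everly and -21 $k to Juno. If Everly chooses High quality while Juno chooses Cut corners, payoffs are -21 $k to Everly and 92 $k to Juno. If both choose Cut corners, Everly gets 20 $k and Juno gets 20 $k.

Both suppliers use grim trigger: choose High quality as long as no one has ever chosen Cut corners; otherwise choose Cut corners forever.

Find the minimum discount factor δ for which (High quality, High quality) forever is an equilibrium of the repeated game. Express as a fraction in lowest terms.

Cooperation forever yields 47 each period: 47/(1−δ).
Deviating yields 92 once, then 20 forever: 92 + 20δ/(1−δ).
No profitable deviation requires 47/(1−δ) ≥ 92 + 20δ/(1−δ).
Multiplying by (1−δ): 47 ≥ 92(1−δ) + 20δ = 92 − 72δ.
So 72δ ≥ 45, i.e. δ ≥ 45/72 = 5/8.

5/8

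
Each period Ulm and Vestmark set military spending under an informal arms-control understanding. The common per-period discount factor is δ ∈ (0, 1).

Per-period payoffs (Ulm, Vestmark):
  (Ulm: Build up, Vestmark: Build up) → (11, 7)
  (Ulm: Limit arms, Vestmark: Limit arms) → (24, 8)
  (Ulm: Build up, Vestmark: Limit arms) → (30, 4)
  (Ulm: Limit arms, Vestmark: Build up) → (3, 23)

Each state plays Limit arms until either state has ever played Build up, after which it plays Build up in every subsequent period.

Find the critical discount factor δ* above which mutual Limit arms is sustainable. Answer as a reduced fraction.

For Ulm: deviation gain 30−24 = 6, per-period punishment loss 24−11 = 13. IC gives δ ≥ 6/19.
For Vestmark: gain 15, loss 1 per period, so δ ≥ 15/16.
The tighter constraint is Vestmark's, so cooperation needs δ ≥ 15/16.

15/16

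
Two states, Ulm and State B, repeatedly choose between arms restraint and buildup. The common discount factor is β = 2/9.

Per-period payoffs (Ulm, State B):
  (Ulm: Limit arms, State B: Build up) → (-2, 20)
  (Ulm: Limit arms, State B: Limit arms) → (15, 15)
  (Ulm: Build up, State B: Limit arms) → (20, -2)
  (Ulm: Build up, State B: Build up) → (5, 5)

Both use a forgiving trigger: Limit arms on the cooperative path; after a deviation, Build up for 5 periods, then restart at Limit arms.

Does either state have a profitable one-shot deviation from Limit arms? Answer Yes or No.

Comparing payoff streams over the 6 periods until play realigns: cooperate → 15(1+β+…+β^5); deviate → 20 + 5(β+…+β^5).
Cooperation is sustained iff (15−5)(β+…+β^5) ≥ 20−15.
β+…+β^5 = 2/9·(1−(2/9)^5)/(1−2/9) = 0.2856, and (20−15)/(15−5) = 0.5000.
0.2856 < 0.5000, so cooperation is not sustainable.

Yes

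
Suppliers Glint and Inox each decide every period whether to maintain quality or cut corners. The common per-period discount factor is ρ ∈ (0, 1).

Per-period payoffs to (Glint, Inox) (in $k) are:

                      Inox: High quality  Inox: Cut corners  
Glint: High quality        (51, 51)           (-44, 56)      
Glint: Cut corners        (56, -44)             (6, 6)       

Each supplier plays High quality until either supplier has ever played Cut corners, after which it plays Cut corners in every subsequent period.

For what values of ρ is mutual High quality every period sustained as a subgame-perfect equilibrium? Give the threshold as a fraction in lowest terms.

1/10

Under grim trigger the critical discount factor is (T−C)/(T−P) with T = 56, C = 51, P = 6.
ρ* = (56−51)/(56−6) = 5/50 = 1/10.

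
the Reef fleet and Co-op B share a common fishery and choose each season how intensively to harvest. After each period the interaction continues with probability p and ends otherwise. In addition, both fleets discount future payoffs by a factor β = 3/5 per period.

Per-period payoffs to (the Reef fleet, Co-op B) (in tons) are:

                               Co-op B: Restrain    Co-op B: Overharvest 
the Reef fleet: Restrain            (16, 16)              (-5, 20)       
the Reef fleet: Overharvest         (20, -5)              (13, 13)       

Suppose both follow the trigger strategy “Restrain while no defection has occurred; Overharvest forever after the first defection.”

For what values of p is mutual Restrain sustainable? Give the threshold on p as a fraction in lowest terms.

20/21

Expected continuation weight on next period's payoff is β·p = 3/5·p, which plays the role of the discount factor.
Cooperation requires 3/5·p ≥ (20−16)/(20−13) = 4/7, hence p ≥ 20/21.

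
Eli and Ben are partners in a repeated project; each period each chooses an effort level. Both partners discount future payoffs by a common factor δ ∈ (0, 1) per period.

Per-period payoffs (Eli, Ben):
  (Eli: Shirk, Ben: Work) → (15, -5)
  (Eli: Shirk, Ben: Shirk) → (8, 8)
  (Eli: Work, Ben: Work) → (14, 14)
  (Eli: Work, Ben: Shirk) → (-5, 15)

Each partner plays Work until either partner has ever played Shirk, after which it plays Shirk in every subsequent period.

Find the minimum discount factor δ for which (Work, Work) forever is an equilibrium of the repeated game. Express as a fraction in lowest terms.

1/7

One-period gain from deviating is 15 − 14 = 1. The loss is 14 − 8 = 6 in every subsequent period, with present value 6·δ/(1−δ).
Deviation is unprofitable when 6·δ/(1−δ) ≥ 1, i.e. δ/(1−δ) ≥ 1/6.
Equivalently δ ≥ 1/(1+6) = 1/7.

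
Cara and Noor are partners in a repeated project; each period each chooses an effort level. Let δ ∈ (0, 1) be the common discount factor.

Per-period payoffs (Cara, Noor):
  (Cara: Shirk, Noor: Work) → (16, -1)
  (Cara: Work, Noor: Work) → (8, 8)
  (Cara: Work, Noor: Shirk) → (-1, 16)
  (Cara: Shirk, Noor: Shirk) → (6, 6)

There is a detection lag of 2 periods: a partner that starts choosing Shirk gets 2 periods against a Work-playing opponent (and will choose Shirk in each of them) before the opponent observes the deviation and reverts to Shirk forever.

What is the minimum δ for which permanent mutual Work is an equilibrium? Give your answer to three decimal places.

0.894

A deviator earns 16 for 2 periods, then 6 forever; cooperating earns 8 forever. Multiplying the IC by (1−δ):
8 ≥ 16(1−δ^2) + 6δ^2, so 10·δ^2 ≥ 8 and δ^2 ≥ 4/5.
δ ≥ (4/5)^(1/2) ≈ 0.894.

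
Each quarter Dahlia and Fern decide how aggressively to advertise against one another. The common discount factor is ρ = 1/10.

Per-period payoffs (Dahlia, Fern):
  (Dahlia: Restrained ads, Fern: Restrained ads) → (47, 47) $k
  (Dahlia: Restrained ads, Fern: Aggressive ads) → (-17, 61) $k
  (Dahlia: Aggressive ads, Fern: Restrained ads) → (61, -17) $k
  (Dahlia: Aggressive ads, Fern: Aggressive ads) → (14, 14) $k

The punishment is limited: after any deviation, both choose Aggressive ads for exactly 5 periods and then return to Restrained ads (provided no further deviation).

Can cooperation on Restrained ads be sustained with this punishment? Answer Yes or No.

IC: ρ+…+ρ^5 ≥ (61−47)/(47−14) = 14/33.
At ρ = 1/10: partial sum = 0.1111 < 0.4242. Cooperation not sustainable.

No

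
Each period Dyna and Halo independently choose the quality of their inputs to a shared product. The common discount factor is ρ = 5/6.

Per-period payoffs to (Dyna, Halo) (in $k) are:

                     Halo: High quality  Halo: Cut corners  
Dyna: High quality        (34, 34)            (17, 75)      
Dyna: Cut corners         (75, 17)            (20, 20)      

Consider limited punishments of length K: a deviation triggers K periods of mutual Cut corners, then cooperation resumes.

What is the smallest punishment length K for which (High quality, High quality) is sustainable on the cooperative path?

IC: ρ(1−ρ^K)/(1−ρ) ≥ (75−34)/(34−20) = 41/14.
With ρ = 5/6: need 1 − ρ^K ≥ 41/14·(1−5/6)/(5/6), i.e. ρ^K ≤ 0.4143.
Since (5/6)^4 = 0.4823 and (5/6)^5 = 0.4019, the smallest such K is 5.

5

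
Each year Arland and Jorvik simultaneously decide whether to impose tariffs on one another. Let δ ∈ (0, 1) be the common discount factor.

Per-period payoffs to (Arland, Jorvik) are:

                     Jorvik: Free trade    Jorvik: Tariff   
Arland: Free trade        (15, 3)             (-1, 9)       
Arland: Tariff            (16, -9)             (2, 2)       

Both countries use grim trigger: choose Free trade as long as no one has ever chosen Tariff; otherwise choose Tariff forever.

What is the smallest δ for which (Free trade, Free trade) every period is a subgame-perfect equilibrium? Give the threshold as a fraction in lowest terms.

For Arland: deviation gain 16−15 = 1, per-period punishment loss 15−2 = 13. IC gives δ ≥ 1/14.
For Jorvik: gain 6, loss 1 per period, so δ ≥ 6/7.
The tighter constraint is Jorvik's, so cooperation needs δ ≥ 6/7.

6/7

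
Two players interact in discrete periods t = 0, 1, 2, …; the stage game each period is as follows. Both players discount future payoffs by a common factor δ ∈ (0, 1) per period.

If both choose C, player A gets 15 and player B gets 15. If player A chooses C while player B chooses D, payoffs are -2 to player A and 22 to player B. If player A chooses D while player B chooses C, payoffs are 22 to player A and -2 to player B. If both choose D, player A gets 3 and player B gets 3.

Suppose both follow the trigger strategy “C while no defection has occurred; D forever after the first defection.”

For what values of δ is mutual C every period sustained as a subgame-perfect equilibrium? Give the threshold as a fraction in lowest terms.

7/19

Under grim trigger the critical discount factor is (T−C)/(T−P) with T = 22, C = 15, P = 3.
δ* = (22−15)/(22−3) = 7/19.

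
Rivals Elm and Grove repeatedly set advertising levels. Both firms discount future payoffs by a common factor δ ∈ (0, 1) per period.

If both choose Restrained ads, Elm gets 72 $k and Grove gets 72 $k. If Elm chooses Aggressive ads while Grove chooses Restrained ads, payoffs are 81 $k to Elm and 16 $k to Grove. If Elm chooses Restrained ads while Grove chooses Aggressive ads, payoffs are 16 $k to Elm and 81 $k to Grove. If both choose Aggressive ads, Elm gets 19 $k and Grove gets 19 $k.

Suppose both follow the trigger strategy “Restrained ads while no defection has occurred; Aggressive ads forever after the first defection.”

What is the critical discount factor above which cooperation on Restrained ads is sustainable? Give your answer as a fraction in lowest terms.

9/62

Under grim trigger the critical discount factor is (T−C)/(T−P) with T = 81, C = 72, P = 19.
δ* = (81−72)/(81−19) = 9/62.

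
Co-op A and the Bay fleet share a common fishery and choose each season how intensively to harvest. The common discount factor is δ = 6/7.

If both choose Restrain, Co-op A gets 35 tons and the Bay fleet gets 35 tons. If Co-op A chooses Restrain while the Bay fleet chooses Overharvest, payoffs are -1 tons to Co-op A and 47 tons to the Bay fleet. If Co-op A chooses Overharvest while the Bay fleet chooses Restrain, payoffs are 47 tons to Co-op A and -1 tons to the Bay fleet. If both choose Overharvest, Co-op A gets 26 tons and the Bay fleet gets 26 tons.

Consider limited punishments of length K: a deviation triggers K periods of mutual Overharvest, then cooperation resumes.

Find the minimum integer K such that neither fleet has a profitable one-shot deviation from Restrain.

2

IC: δ(1−δ^K)/(1−δ) ≥ (47−35)/(35−26) = 4/3.
With δ = 6/7: need 1 − δ^K ≥ 4/3·(1−6/7)/(6/7), i.e. δ^K ≤ 0.7778.
Since (6/7)^1 = 0.8571 and (6/7)^2 = 0.7347, the smallest such K is 2.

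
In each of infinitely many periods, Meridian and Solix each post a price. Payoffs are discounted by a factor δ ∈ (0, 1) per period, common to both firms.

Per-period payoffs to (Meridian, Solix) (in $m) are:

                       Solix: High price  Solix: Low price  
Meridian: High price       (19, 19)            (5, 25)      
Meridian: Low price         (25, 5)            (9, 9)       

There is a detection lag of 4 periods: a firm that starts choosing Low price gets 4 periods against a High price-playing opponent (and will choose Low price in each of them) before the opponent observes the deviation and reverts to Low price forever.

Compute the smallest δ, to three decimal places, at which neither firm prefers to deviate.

0.783

The best deviation is to choose Low price for all 4 undetected periods, earning 25 each, then 9 forever once detected.
Deviation value: 25(1−δ^4)/(1−δ) + 9δ^4/(1−δ); cooperation value: 19/(1−δ).
IC: 19 ≥ 25(1−δ^4) + 9δ^4 = 25 − 16δ^4.
So δ^4 ≥ 6/16 = 3/8, giving δ ≥ (3/8)^(1/4) ≈ 0.783.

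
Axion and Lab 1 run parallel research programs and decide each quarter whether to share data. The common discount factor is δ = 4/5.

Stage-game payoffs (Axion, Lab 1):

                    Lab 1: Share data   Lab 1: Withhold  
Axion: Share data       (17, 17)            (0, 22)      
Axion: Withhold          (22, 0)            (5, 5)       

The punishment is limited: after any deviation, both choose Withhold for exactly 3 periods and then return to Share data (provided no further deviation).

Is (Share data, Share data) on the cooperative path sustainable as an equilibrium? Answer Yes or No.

Yes

IC: δ+…+δ^3 ≥ (22−17)/(17−5) = 5/12.
At δ = 4/5: partial sum = 1.9520 ≥ 0.4167. Cooperation sustainable.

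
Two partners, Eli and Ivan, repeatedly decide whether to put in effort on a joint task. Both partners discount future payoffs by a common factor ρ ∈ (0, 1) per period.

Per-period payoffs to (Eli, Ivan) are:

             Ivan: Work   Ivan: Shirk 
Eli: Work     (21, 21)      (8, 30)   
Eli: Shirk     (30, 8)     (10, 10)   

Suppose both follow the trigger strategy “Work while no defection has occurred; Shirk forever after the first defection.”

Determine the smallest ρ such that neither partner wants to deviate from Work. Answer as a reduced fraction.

9/20

Under grim trigger the critical discount factor is (T−C)/(T−P) with T = 30, C = 21, P = 10.
ρ* = (30−21)/(30−10) = 9/20.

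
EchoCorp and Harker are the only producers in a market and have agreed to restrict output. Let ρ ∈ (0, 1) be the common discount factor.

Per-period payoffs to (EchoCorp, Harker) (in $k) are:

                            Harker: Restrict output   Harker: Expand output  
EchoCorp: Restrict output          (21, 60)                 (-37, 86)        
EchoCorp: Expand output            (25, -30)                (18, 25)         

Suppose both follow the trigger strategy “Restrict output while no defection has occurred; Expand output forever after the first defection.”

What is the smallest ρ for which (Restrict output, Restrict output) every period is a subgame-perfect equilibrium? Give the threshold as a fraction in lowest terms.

EchoCorp: cooperation gives 21 each period; deviation gives 25 once then 18 forever.
  21/(1−ρ) ≥ 25 + 18ρ/(1−ρ) ⇒ ρ ≥ 4/7.
Harker: cooperation gives 60 each period; deviation gives 86 once then 25 forever.
  ρ ≥ 26/61.
Both must hold, so the binding constraint is EchoCorp's: ρ ≥ 4/7.

4/7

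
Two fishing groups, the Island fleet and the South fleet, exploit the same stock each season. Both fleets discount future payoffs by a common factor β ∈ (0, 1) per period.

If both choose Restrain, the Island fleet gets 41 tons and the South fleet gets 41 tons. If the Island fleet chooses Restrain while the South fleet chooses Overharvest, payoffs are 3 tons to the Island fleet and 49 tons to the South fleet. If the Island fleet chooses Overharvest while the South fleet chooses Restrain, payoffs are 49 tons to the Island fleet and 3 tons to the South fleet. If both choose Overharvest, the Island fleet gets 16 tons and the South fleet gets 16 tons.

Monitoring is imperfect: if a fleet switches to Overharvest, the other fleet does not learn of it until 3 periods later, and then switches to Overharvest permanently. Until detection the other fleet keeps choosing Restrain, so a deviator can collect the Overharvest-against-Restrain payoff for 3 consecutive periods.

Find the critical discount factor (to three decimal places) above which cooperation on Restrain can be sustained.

0.624

The best deviation is to choose Overharvest for all 3 undetected periods, earning 49 each, then 16 forever once detected.
Deviation value: 49(1−β^3)/(1−β) + 16β^3/(1−β); cooperation value: 41/(1−β).
IC: 41 ≥ 49(1−β^3) + 16β^3 = 49 − 33β^3.
So β^3 ≥ 8/33, giving β ≥ (8/33)^(1/3) ≈ 0.624.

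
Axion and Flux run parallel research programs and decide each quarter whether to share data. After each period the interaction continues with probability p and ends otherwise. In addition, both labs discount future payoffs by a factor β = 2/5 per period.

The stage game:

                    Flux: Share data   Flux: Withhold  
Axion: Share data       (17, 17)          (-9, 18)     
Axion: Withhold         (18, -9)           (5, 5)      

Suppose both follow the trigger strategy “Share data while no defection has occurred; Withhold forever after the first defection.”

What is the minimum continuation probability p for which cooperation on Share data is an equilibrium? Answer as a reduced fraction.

With continuation probability p and discount β, the effective per-period discount factor is βp.
Grim-trigger IC: βp ≥ (18−17)/(18−5) = 1/13.
So p ≥ (1/13)/(2/5) = 5/26.

5/26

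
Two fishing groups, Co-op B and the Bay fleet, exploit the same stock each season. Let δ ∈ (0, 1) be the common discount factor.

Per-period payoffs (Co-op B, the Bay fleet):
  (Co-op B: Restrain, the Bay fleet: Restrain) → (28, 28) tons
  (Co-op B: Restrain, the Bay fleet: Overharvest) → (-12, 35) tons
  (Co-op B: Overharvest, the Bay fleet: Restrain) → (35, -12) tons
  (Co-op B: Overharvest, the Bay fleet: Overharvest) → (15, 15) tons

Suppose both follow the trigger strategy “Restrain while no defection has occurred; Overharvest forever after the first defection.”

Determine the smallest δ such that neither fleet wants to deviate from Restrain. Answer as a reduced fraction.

One-period gain from deviating is 35 − 28 = 7. The loss is 28 − 15 = 13 in every subsequent period, with present value 13·δ/(1−δ).
Deviation is unprofitable when 13·δ/(1−δ) ≥ 7, i.e. δ/(1−δ) ≥ 7/13.
Equivalently δ ≥ 7/(7+13) = 7/20.

7/20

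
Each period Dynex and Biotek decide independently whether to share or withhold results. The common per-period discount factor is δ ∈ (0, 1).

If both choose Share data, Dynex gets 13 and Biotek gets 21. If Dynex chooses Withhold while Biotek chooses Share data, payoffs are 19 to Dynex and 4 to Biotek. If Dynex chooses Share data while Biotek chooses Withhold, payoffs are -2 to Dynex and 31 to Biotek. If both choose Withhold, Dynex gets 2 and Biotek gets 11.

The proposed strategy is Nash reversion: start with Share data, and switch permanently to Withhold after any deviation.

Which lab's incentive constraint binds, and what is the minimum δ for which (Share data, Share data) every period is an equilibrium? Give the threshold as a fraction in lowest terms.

Dynex: cooperation gives 13 each period; deviation gives 19 once then 2 forever.
  13/(1−δ) ≥ 19 + 2δ/(1−δ) ⇒ δ ≥ 6/17.
Biotek: cooperation gives 21 each period; deviation gives 31 once then 11 forever.
  δ ≥ 10/20 = 1/2.
Both must hold, so the binding constraint is Biotek's: δ ≥ 1/2.

Biotek; δ ≥ 1/2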